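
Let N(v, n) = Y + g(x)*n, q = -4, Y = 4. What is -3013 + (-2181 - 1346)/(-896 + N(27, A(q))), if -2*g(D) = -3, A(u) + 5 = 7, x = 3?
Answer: -2675030/889 ≈ -3009.0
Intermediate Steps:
A(u) = 2 (A(u) = -5 + 7 = 2)
g(D) = 3/2 (g(D) = -1/2*(-3) = 3/2)
N(v, n) = 4 + 3*n/2
-3013 + (-2181 - 1346)/(-896 + N(27, A(q))) = -3013 + (-2181 - 1346)/(-896 + (4 + (3/2)*2)) = -3013 - 3527/(-896 + (4 + 3)) = -3013 - 3527/(-896 + 7) = -3013 - 3527/(-889) = -3013 - 3527*(-1/889) = -3013 + 3527/889 = -2675030/889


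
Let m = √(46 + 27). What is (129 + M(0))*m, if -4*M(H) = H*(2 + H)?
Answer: 129*√73 ≈ 1102.2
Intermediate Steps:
M(H) = -H*(2 + H)/4
m = √73 ≈ 8.5440
(129 + M(0))*m = (129 - ¼*0*(2 + 0))*√73 = (129 - ¼*0*2)*√73 = (129 + 0)*√73 = 129*√73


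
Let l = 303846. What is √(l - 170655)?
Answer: 3*√14799 ≈ 364.95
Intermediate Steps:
√(l - 170655) = √(303846 - 170655) = √133191 = 3*√14799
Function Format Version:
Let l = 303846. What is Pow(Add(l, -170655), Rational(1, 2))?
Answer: Mul(3, Pow(14799, Rational(1, 2))) ≈ 364.95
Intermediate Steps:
Pow(Add(l, -170655), Rational(1, 2)) = Pow(Add(303846, -170655), Rational(1, 2)) = Pow(133191, Rational(1, 2)) = Mul(3, Pow(14799, Rational(1, 2)))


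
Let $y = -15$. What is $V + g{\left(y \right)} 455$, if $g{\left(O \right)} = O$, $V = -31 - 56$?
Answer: $-6912$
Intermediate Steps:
$V = -87$ ($V = -31 - 56 = -87$)
$V + g{\left(y \right)} 455 = -87 - 6825 = -6912$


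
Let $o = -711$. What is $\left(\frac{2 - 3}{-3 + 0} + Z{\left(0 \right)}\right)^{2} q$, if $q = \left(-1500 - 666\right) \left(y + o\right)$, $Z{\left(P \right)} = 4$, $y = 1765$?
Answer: $- \frac{128606972}{3} \approx -4.2869 \cdot 10^{7}$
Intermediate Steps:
$q = -2282964$ ($q = \left(-1500 - 666\right) \left(1765 - 711\right) = \left(-2166\right) 1054 = -2282964$)
$\left(\frac{2 - 3}{-3 + 0} + Z{\left(0 \right)}\right)^{2} q = \left(\frac{2 - 3}{-3 + 0} + 4\right)^{2} \left(-2282964\right) = \left(- \frac{1}{-3} + 4\right)^{2} \left(-2282964\right) = \left(\left(-1\right) \left(- \frac{1}{3}\right) + 4\right)^{2} \left(-2282964\right) = \left(\frac{1}{3} + 4\right)^{2} \left(-2282964\right) = \left(\frac{13}{3}\right)^{2} \left(-2282964\right) = \frac{169}{9} \left(-2282964\right) = - \frac{128606972}{3}$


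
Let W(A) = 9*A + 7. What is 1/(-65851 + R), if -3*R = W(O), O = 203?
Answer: -3/199387 ≈ -1.5046e-5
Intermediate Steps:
W(A) = 7 + 9*A
R = -1834/3 (R = -(7 + 9*203)/3 = -(7 + 1827)/3 = -⅓*1834 = -1834/3 ≈ -611.33)
1/(-65851 + R) = 1/(-65851 - 1834/3) = 1/(-199387/3) = -3/199387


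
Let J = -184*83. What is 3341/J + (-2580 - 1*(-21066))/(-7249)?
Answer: -306537101/110706728 ≈ -2.7689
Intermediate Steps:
J = -15272
3341/J + (-2580 - 1*(-21066))/(-7249) = 3341/(-15272) + (-2580 - 1*(-21066))/(-7249) = 3341*(-1/15272) + (-2580 + 21066)*(-1/7249) = -3341/15272 + 18486*(-1/7249) = -3341/15272 - 18486/7249 = -306537101/110706728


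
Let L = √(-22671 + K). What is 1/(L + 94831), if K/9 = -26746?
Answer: 94831/8993181946 - 3*I*√29265/8993181946 ≈ 1.0545e-5 - 5.7067e-8*I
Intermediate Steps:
K = -240714 (K = 9*(-26746) = -240714)
L = 3*I*√29265 (L = √(-22671 - 240714) = √(-263385) = 3*I*√29265 ≈ 513.21*I)
1/(L + 94831) = 1/(3*I*√29265 + 94831) = 1/(94831 + 3*I*√29265)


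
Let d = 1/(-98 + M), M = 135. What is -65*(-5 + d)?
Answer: 11960/37 ≈ 323.24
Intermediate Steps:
d = 1/37 (d = 1/(-98 + 135) = 1/37 ≈ 0.027027)
-65*(-5 + d) = -65*(-5 + 1/37) = -65*(-184/37) = 11960/37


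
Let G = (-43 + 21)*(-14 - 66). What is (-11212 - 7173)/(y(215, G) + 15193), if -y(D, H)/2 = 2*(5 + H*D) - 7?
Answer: 18385/1498413 ≈ 0.012270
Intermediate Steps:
G = 1760 (G = -22*(-80) = 1760)
y(D, H) = -6 - 4*D*H (y(D, H) = -2*(2*(5 + H*D) - 7) = -2*(2*(5 + D*H) - 7) = -2*((10 + 2*D*H) - 7) = -2*(3 + 2*D*H) = -6 - 4*D*H)
(-11212 - 7173)/(y(215, G) + 15193) = (-11212 - 7173)/((-6 - 4*215*1760) + 15193) = -18385/((-6 - 1513600) + 15193) = -18385/(-1513606 + 15193) = -18385/(-1498413) = -18385*(-1/1498413) = 18385/1498413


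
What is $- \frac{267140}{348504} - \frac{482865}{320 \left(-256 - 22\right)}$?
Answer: $\frac{3612890239}{775072896} \approx 4.6614$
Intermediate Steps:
$- \frac{267140}{348504} - \frac{482865}{320 \left(-256 - 22\right)} = \left(-267140\right) \frac{1}{348504} - \frac{482865}{320 \left(-278\right)} = - \frac{66785}{87126} - \frac{482865}{-88960} = - \frac{66785}{87126} - - \frac{96573}{17792} = - \frac{66785}{87126} + \frac{96573}{17792} = \frac{3612890239}{775072896}$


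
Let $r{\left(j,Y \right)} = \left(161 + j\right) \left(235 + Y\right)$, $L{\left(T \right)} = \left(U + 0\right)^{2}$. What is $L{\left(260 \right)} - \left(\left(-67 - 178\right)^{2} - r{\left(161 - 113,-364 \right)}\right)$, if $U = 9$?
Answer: $-86905$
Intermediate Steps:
$L{\left(T \right)} = 81$ ($L{\left(T \right)} = \left(9 + 0\right)^{2} = 9^{2} = 81$)
$L{\left(260 \right)} - \left(\left(-67 - 178\right)^{2} - r{\left(161 - 113,-364 \right)}\right) = 81 - \left(\left(-67 - 178\right)^{2} - \left(37835 + 161 \left(-364\right) + 235 \left(161 - 113\right) - 364 \left(161 - 113\right)\right)\right) = 81 - \left(\left(-245\right)^{2} - \left(37835 - 58604 + 235 \left(161 - 113\right) - 364 \left(161 - 113\right)\right)\right) = 81 - \left(60025 - \left(37835 - 58604 + 235 \cdot 48 - 17472\right)\right) = 81 - \left(60025 - \left(37835 - 58604 + 11280 - 17472\right)\right) = 81 - \left(60025 - -26961\right) = 81 - \left(60025 + 26961\right) = 81 - 86986 = -86905$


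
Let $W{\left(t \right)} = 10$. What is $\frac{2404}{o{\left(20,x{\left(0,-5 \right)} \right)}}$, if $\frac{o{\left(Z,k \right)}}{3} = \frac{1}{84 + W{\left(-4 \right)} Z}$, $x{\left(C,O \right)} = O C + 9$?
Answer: $\frac{682736}{3} \approx 2.2758 \cdot 10^{5}$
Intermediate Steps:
$x{\left(C,O \right)} = 9 + C O$ ($x{\left(C,O \right)} = C O + 9 = 9 + C O$)
$o{\left(Z,k \right)} = \frac{3}{84 + 10 Z}$
$\frac{2404}{o{\left(20,x{\left(0,-5 \right)} \right)}} = \frac{2404}{\frac{3}{2} \frac{1}{42 + 5 \cdot 20}} = \frac{2404}{\frac{3}{2} \frac{1}{42 + 100}} = \frac{2404}{\frac{3}{2} \cdot \frac{1}{142}} = \frac{2404}{\frac{3}{284}} = 2404 \cdot \frac{284}{3} = \frac{682736}{3}$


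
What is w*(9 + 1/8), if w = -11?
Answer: -803/8 ≈ -100.38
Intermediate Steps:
w*(9 + 1/8) = -11*(9 + 1/8) = -11*73/8 = -803/8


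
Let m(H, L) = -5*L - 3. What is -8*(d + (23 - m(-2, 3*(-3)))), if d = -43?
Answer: 496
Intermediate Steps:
m(H, L) = -3 - 5*L
-8*(d + (23 - m(-2, 3*(-3)))) = -8*(-43 + (23 - (-3 - 15*(-3)))) = -8*(-43 + (23 - (-3 - 5*(-9)))) = -8*(-43 + (23 - (-3 + 45))) = -8*(-43 + (23 - 1*42)) = -8*(-43 + (23 - 42)) = -8*(-43 - 19) = -8*(-62) = 496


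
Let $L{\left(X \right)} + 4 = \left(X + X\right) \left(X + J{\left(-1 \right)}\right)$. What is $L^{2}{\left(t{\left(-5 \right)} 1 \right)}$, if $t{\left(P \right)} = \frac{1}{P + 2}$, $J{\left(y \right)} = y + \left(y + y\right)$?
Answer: $\frac{256}{81} \approx 3.1605$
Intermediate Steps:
$J{\left(y \right)} = 3 y$ ($J{\left(y \right)} = y + 2 y = 3 y$)
$t{\left(P \right)} = \frac{1}{2 + P}$
$L{\left(X \right)} = -4 + 2 X \left(-3 + X\right)$ ($L{\left(X \right)} = -4 + \left(X + X\right) \left(X + 3 \left(-1\right)\right) = -4 + 2 X \left(X - 3\right) = -4 + 2 X \left(-3 + X\right)$)
$L^{2}{\left(t{\left(-5 \right)} 1 \right)} = \left(-4 - 6 \frac{1}{2 - 5} \cdot 1 + 2 \left(\frac{1}{2 - 5} \cdot 1\right)^{2}\right)^{2} = \left(-4 - 6 \frac{1}{-3} \cdot 1 + 2 \left(\frac{1}{-3} \cdot 1\right)^{2}\right)^{2} = \left(-4 - 6 \left(\left(- \frac{1}{3}\right) 1\right) + 2 \left(\left(- \frac{1}{3}\right) 1\right)^{2}\right)^{2} = \left(-4 - -2 + 2 \left(- \frac{1}{3}\right)^{2}\right)^{2} = \left(-4 + 2 + 2 \cdot \frac{1}{9}\right)^{2} = \left(-4 + 2 + \frac{2}{9}\right)^{2} = \left(- \frac{16}{9}\right)^{2} = \frac{256}{81}$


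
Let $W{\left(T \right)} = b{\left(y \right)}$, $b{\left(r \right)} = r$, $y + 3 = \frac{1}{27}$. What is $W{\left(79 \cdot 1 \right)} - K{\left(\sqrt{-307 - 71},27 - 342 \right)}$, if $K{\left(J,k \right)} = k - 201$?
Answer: $\frac{13852}{27} \approx 513.04$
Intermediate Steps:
$y = - \frac{80}{27}$ ($y = -3 + \frac{1}{27} = - \frac{80}{27} \approx -2.963$)
$K{\left(J,k \right)} = -201 + k$ ($K{\left(J,k \right)} = k - 201 = -201 + k$)
$W{\left(T \right)} = - \frac{80}{27}$
$W{\left(79 \cdot 1 \right)} - K{\left(\sqrt{-307 - 71},27 - 342 \right)} = - \frac{80}{27} - \left(-201 + \left(27 - 342\right)\right) = - \frac{80}{27} - \left(-201 - 315\right) = - \frac{80}{27} - -516 = - \frac{80}{27} + 516 = \frac{13852}{27}$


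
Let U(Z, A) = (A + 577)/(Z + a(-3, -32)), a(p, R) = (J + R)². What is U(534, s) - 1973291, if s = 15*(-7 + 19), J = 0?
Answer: -3074386621/1558 ≈ -1.9733e+6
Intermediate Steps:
a(p, R) = R² (a(p, R) = (0 + R)² = R²)
s = 180 (s = 15*12 = 180)
U(Z, A) = (577 + A)/(1024 + Z) (U(Z, A) = (A + 577)/(Z + (-32)²) = (577 + A)/(Z + 1024) = (577 + A)/(1024 + Z))
U(534, s) - 1973291 = (577 + 180)/(1024 + 534) - 1973291 = 757/1558 - 1973291 = -3074386621/1558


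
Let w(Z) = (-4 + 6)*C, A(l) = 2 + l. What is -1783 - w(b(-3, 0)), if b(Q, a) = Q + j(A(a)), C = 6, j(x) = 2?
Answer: -1795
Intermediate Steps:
b(Q, a) = 2 + Q (b(Q, a) = Q + 2 = 2 + Q)
w(Z) = 12 (w(Z) = (-4 + 6)*6 = 2*6 = 12)
-1783 - w(b(-3, 0)) = -1783 - 1*12 = -1783 - 12 = -1795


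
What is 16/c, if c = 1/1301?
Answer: 20816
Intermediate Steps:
c = 1/1301 ≈ 0.00076864
16/c = 16/(1/1301) = 1301*16 = 20816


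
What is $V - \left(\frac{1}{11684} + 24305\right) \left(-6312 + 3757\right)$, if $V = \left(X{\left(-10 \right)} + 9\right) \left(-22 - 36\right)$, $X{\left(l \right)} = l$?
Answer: $\frac{725568609327}{11684} \approx 6.2099 \cdot 10^{7}$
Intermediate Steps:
$V = 58$ ($V = \left(-10 + 9\right) \left(-22 - 36\right) = - (-22 - 36) = \left(-1\right) \left(-58\right) = 58$)
$V - \left(\frac{1}{11684} + 24305\right) \left(-6312 + 3757\right) = 58 - \left(\frac{1}{11684} + 24305\right) \left(-6312 + 3757\right) = 58 - \left(\frac{1}{11684} + 24305\right) \left(-2555\right) = 58 - \frac{283979621}{11684} \left(-2555\right) = 58 - - \frac{725567931655}{11684} = 58 + \frac{725567931655}{11684} = \frac{725568609327}{11684}$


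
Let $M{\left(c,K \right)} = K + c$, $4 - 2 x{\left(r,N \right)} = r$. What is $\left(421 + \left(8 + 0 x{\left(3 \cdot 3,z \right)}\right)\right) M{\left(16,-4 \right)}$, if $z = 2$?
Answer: $5148$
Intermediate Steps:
$x{\left(r,N \right)} = 2 - \frac{r}{2}$
$\left(421 + \left(8 + 0 x{\left(3 \cdot 3,z \right)}\right)\right) M{\left(16,-4 \right)} = \left(421 + \left(8 + 0 \left(2 - \frac{3 \cdot 3}{2}\right)\right)\right) \left(-4 + 16\right) = \left(421 + \left(8 + 0 \left(2 - \frac{9}{2}\right)\right)\right) 12 = \left(421 + \left(8 + 0 \left(- \frac{5}{2}\right)\right)\right) 12 = \left(421 + \left(8 + 0\right)\right) 12 = \left(421 + 8\right) 12 = 429 \cdot 12 = 5148$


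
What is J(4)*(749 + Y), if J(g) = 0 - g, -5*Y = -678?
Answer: -17692/5 ≈ -3538.4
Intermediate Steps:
Y = 678/5 (Y = -1/5*(-678) = 678/5 ≈ 135.60)
J(g) = -g
J(4)*(749 + Y) = (-1*4)*(749 + 678/5) = -4*4423/5 = -17692/5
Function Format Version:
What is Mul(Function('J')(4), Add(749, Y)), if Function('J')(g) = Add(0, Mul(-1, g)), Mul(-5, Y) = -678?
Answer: Rational(-17692, 5) ≈ -3538.4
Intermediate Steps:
Y = Rational(678, 5) (Y = Mul(Rational(-1, 5), -678) = Rational(678, 5) ≈ 135.60)
Function('J')(g) = Mul(-1, g)
Mul(Function('J')(4), Add(749, Y)) = Mul(Mul(-1, 4), Add(749, Rational(678, 5))) = Mul(-4, Rational(4423, 5)) = Rational(-17692, 5)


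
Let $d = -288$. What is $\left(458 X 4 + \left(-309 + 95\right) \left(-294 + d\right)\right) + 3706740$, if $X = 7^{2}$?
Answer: $3921056$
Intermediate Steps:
$X = 49$
$\left(458 X 4 + \left(-309 + 95\right) \left(-294 + d\right)\right) + 3706740 = \left(458 \cdot 49 \cdot 4 + \left(-309 + 95\right) \left(-294 - 288\right)\right) + 3706740 = \left(458 \cdot 196 - -124548\right) + 3706740 = \left(89768 + 124548\right) + 3706740 = 214316 + 3706740 = 3921056$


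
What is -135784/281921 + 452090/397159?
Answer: 73525827234/111967462439 ≈ 0.65667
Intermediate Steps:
-135784/281921 + 452090/397159 = 73525827234/111967462439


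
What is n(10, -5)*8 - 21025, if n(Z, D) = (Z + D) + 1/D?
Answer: -104933/5 ≈ -20987.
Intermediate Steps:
n(Z, D) = D + Z + 1/D (n(Z, D) = (D + Z) + 1/D = D + Z + 1/D)
n(10, -5)*8 - 21025 = (-5 + 10 + 1/(-5))*8 - 21025 = (-5 + 10 - ⅕)*8 - 21025 = (24/5)*8 - 21025 = 192/5 - 21025 = -104933/5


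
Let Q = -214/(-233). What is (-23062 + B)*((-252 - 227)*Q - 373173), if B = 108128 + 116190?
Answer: -17519700079640/233 ≈ -7.5192e+10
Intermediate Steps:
Q = 214/233 (Q = -214*(-1/233) = 214/233 ≈ 0.91846)
B = 224318
(-23062 + B)*((-252 - 227)*Q - 373173) = (-23062 + 224318)*((-252 - 227)*(214/233) - 373173) = 201256*(-479*214/233 - 373173) = 201256*(-102506/233 - 373173) = 201256*(-87051815/233) = -17519700079640/233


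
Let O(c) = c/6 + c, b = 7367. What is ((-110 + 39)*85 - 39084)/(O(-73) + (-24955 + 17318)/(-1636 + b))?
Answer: 1551461934/2974363 ≈ 521.61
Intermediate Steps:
O(c) = 7*c/6 (O(c) = c/6 + c = 7*c/6)
((-110 + 39)*85 - 39084)/(O(-73) + (-24955 + 17318)/(-1636 + b)) = ((-110 + 39)*85 - 39084)/((7/6)*(-73) + (-24955 + 17318)/(-1636 + 7367)) = (-71*85 - 39084)/(-511/6 - 7637/5731) = (-6035 - 39084)/(-511/6 - 7637*1/5731) = -45119/(-511/6 - 7637/5731) = -45119/(-2974363/34386) = -45119*(-34386/2974363) = 1551461934/2974363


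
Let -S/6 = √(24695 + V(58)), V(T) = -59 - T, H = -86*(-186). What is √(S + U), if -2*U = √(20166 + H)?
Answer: √(-42*√82 - 24*√24578)/2 ≈ 32.183*I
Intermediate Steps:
H = 15996
S = -6*√24578 (S = -6*√(24695 + (-59 - 1*58)) = -6*√(24695 + (-59 - 58)) = -6*√(24695 - 117) = -6*√24578 ≈ -940.64)
U = -21*√82/2 (U = -√(20166 + 15996)/2 = -21*√82/2 ≈ -95.082)
√(S + U) = √(-6*√24578 - 21*√82/2)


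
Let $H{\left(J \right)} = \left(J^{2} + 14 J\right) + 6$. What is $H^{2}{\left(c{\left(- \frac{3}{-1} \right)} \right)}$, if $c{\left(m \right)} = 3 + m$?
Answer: $15876$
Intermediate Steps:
$H{\left(J \right)} = 6 + J^{2} + 14 J$
$H^{2}{\left(c{\left(- \frac{3}{-1} \right)} \right)} = \left(6 + \left(3 - \frac{3}{-1}\right)^{2} + 14 \left(3 - \frac{3}{-1}\right)\right)^{2} = \left(6 + \left(3 - -3\right)^{2} + 14 \left(3 - -3\right)\right)^{2} = \left(6 + \left(3 + 3\right)^{2} + 14 \left(3 + 3\right)\right)^{2} = \left(6 + 6^{2} + 14 \cdot 6\right)^{2} = \left(6 + 36 + 84\right)^{2} = 126^{2} = 15876$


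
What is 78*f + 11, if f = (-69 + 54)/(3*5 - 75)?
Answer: 61/2 ≈ 30.500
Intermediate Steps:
f = ¼ (f = -15/(15 - 75) = -15/(-60) = -15*(-1/60) = ¼ ≈ 0.25000)
78*f + 11 = 78*(¼) + 11 = 39/2 + 11 = 61/2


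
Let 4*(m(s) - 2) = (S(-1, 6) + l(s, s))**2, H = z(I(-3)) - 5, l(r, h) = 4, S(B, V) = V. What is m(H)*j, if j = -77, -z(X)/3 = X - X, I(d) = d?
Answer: -2079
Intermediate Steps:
z(X) = 0 (z(X) = -3*(X - X) = -3*0 = 0)
H = -5 (H = 0 - 5 = -5)
m(s) = 27 (m(s) = 2 + (6 + 4)**2/4 = 2 + (1/4)*10**2 = 2 + (1/4)*100 = 2 + 25 = 27)
m(H)*j = 27*(-77) = -2079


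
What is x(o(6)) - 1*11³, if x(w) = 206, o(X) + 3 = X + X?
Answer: -1125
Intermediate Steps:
o(X) = -3 + 2*X (o(X) = -3 + (X + X) = -3 + 2*X)
x(o(6)) - 1*11³ = 206 - 1*11³ = 206 - 1*1331 = 206 - 1331 = -1125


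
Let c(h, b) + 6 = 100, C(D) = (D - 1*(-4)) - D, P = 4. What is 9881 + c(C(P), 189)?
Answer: 9975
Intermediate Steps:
C(D) = 4 (C(D) = (D + 4) - D = (4 + D) - D = 4)
c(h, b) = 94 (c(h, b) = -6 + 100 = 94)
9881 + c(C(P), 189) = 9881 + 94 = 9975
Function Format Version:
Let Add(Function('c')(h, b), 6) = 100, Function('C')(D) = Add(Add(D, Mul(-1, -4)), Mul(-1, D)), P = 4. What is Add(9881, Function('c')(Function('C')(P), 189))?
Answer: 9975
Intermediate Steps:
Function('C')(D) = 4 (Function('C')(D) = Add(Add(D, 4), Mul(-1, D)) = Add(Add(4, D), Mul(-1, D)) = 4)
Function('c')(h, b) = 94 (Function('c')(h, b) = Add(-6, 100) = 94)
Add(9881, Function('c')(Function('C')(P), 189)) = Add(9881, 94) = 9975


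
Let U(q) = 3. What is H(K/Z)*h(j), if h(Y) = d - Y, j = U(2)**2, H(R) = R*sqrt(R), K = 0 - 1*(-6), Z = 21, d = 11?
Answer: 4*sqrt(14)/49 ≈ 0.30544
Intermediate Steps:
K = 6 (K = 0 + 6 = 6)
H(R) = R**(3/2)
j = 9 (j = 3**2 = 9)
h(Y) = 11 - Y
H(K/Z)*h(j) = (6/21)**(3/2)*(11 - 1*9) = (6*(1/21))**(3/2)*(11 - 9) = (2/7)**(3/2)*2 = (2*sqrt(14)/49)*2 = 4*sqrt(14)/49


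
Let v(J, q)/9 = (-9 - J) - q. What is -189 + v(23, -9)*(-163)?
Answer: 33552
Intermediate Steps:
v(J, q) = -81 - 9*J - 9*q (v(J, q) = 9*((-9 - J) - q) = 9*(-9 - J - q) = -81 - 9*J - 9*q)
-189 + v(23, -9)*(-163) = -189 + (-81 - 9*23 - 9*(-9))*(-163) = -189 + (-81 - 207 + 81)*(-163) = -189 - 207*(-163) = -189 + 33741 = 33552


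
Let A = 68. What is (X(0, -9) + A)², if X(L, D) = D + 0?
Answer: 3481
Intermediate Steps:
X(L, D) = D
(X(0, -9) + A)² = (-9 + 68)² = 59² = 3481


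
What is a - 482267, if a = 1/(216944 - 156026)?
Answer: -29378741105/60918 ≈ -4.8227e+5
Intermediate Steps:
a = 1/60918 ≈ 1.6416e-5
a - 482267 = 1/60918 - 482267 = -29378741105/60918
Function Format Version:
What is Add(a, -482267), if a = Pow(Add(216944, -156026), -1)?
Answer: Rational(-29378741105, 60918) ≈ -4.8227e+5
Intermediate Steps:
a = Rational(1, 60918) (a = Pow(60918, -1) = Rational(1, 60918) ≈ 1.6416e-5)
Add(a, -482267) = Add(Rational(1, 60918), -482267) = Rational(-29378741105, 60918)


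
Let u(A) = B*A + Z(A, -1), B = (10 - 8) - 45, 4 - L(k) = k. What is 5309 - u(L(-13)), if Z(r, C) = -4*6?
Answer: 6064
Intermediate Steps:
Z(r, C) = -24
L(k) = 4 - k
B = -43 (B = 2 - 45 = -43)
u(A) = -24 - 43*A (u(A) = -43*A - 24 = -24 - 43*A)
5309 - u(L(-13)) = 5309 - (-24 - 43*(4 - 1*(-13))) = 5309 - (-24 - 43*(4 + 13)) = 5309 - (-24 - 43*17) = 5309 - (-24 - 731) = 5309 - 1*(-755) = 5309 + 755 = 6064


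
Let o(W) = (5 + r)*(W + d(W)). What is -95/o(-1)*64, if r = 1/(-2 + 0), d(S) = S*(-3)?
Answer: -6080/9 ≈ -675.56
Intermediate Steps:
d(S) = -3*S
r = -½ (r = 1/(-2) = -½ ≈ -0.50000)
o(W) = -9*W (o(W) = (5 - ½)*(W - 3*W) = 9*(-2*W)/2 = -9*W)
-95/o(-1)*64 = -95/((-9*(-1)))*64 = -95/9*64 = -6080/9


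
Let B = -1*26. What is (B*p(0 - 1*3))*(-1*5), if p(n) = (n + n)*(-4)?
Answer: 3120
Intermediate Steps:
p(n) = -8*n (p(n) = (2*n)*(-4) = -8*n)
B = -26
(B*p(0 - 1*3))*(-1*5) = (-(-208)*(0 - 1*3))*(-1*5) = -(-208)*(0 - 3)*(-5) = -(-208)*(-3)*(-5) = -26*24*(-5) = -624*(-5) = 3120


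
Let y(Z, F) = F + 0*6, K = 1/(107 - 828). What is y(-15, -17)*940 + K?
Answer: -11521581/721 ≈ -15980.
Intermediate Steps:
K = -1/721 (K = 1/(-721) = -1/721 ≈ -0.0013870)
y(Z, F) = F (y(Z, F) = F + 0 = F)
y(-15, -17)*940 + K = -17*940 - 1/721 = -15980 - 1/721 = -11521581/721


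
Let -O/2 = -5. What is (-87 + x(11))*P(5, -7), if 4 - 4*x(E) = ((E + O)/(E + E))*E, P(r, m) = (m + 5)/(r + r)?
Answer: 709/40 ≈ 17.725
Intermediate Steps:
O = 10 (O = -2*(-5) = 10)
P(r, m) = (5 + m)/(2*r) (P(r, m) = (5 + m)/((2*r)) = (5 + m)*(1/(2*r)) = (5 + m)/(2*r))
x(E) = -¼ - E/8 (x(E) = 1 - (E + 10)/(E + E)*E/4 = 1 - (10 + E)/((2*E))*E/4 = 1 - (10 + E)*(1/(2*E))*E/4 = 1 - (10 + E)/(2*E)*E/4 = 1 - (5 + E/2)/4 = 1 + (-5/4 - E/8) = -¼ - E/8)
(-87 + x(11))*P(5, -7) = (-87 + (-¼ - ⅛*11))*((½)*(5 - 7)/5) = (-87 + (-¼ - 11/8))*((½)*(⅕)*(-2)) = (-87 - 13/8)*(-⅕) = -709/8*(-⅕) = 709/40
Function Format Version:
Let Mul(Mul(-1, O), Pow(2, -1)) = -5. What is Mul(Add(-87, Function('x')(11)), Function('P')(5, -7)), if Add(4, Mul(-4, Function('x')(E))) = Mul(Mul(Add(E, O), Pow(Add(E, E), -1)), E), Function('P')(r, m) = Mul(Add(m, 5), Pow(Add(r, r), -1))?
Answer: Rational(709, 40) ≈ 17.725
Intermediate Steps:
O = 10 (O = Mul(-2, -5) = 10)
Function('P')(r, m) = Mul(Rational(1, 2), Pow(r, -1), Add(5, m)) (Function('P')(r, m) = Mul(Add(5, m), Pow(Mul(2, r), -1)) = Mul(Add(5, m), Mul(Rational(1, 2), Pow(r, -1))) = Mul(Rational(1, 2), Pow(r, -1), Add(5, m)))
Function('x')(E) = Add(Rational(-1, 4), Mul(Rational(-1, 8), E)) (Function('x')(E) = Add(1, Mul(Rational(-1, 4), Mul(Mul(Add(E, 10), Pow(Add(E, E), -1)), E))) = Add(1, Mul(Rational(-1, 4), Mul(Mul(Add(10, E), Pow(Mul(2, E), -1)), E))) = Add(1, Mul(Rational(-1, 4), Mul(Mul(Add(10, E), Mul(Rational(1, 2), Pow(E, -1))), E))) = Add(1, Mul(Rational(-1, 4), Mul(Mul(Rational(1, 2), Pow(E, -1), Add(10, E)), E))) = Add(1, Mul(Rational(-1, 4), Add(5, Mul(Rational(1, 2), E)))) = Add(1, Add(Rational(-5, 4), Mul(Rational(-1, 8), E))) = Add(Rational(-1, 4), Mul(Rational(-1, 8), E)))
Mul(Add(-87, Function('x')(11)), Function('P')(5, -7)) = Mul(Add(-87, Add(Rational(-1, 4), Mul(Rational(-1, 8), 11))), Mul(Rational(1, 2), Pow(5, -1), Add(5, -7))) = Mul(Add(-87, Add(Rational(-1, 4), Rational(-11, 8))), Mul(Rational(1, 2), Rational(1, 5), -2)) = Mul(Add(-87, Rational(-13, 8)), Rational(-1, 5)) = Mul(Rational(-709, 8), Rational(-1, 5)) = Rational(709, 40)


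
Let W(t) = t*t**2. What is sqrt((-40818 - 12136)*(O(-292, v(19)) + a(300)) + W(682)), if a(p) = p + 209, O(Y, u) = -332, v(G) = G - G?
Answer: sqrt(307841710) ≈ 17545.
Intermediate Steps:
v(G) = 0
a(p) = 209 + p
W(t) = t**3
sqrt((-40818 - 12136)*(O(-292, v(19)) + a(300)) + W(682)) = sqrt((-40818 - 12136)*(-332 + (209 + 300)) + 682**3) = sqrt(-52954*(-332 + 509) + 317214568) = sqrt(-52954*177 + 317214568) = sqrt(-9372858 + 317214568) = sqrt(307841710)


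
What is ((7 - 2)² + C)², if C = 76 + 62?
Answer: 26569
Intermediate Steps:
C = 138
((7 - 2)² + C)² = ((7 - 2)² + 138)² = (5² + 138)² = (25 + 138)² = 163² = 26569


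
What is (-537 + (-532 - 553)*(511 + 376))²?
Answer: 927238036624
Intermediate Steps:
(-537 + (-532 - 553)*(511 + 376))² = (-537 - 1085*887)² = (-537 - 962395)² = (-962932)² = 927238036624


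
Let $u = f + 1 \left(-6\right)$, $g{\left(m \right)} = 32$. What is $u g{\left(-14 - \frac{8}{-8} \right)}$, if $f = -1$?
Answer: $-224$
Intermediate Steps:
$u = -7$ ($u = -1 + 1 \left(-6\right) = -1 - 6 = -7$)
$u g{\left(-14 - \frac{8}{-8} \right)} = \left(-7\right) 32 = -224$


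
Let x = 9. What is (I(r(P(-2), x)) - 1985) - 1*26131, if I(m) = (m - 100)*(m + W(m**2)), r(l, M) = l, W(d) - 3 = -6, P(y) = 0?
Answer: -27816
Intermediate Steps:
W(d) = -3 (W(d) = 3 - 6 = -3)
I(m) = (-100 + m)*(-3 + m) (I(m) = (m - 100)*(m - 3) = (-100 + m)*(-3 + m))
(I(r(P(-2), x)) - 1985) - 1*26131 = ((300 + 0**2 - 103*0) - 1985) - 1*26131 = ((300 + 0 + 0) - 1985) - 26131 = (300 - 1985) - 26131 = -1685 - 26131 = -27816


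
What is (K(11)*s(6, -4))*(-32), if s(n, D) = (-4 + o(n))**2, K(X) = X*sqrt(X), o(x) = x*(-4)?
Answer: -275968*sqrt(11) ≈ -9.1528e+5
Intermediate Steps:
o(x) = -4*x
K(X) = X**(3/2)
s(n, D) = (-4 - 4*n)**2
(K(11)*s(6, -4))*(-32) = (11**(3/2)*(16*(1 + 6)**2))*(-32) = ((11*sqrt(11))*(16*7**2))*(-32) = ((11*sqrt(11))*(16*49))*(-32) = ((11*sqrt(11))*784)*(-32) = (8624*sqrt(11))*(-32) = -275968*sqrt(11)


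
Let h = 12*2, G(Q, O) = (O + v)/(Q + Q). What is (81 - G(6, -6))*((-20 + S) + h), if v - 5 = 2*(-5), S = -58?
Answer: -8847/2 ≈ -4423.5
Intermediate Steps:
v = -5 (v = 5 + 2*(-5) = 5 - 10 = -5)
G(Q, O) = (-5 + O)/(2*Q) (G(Q, O) = (O - 5)/(Q + Q) = (-5 + O)/((2*Q)) = (-5 + O)*(1/(2*Q)) = (-5 + O)/(2*Q))
h = 24
(81 - G(6, -6))*((-20 + S) + h) = (81 - (-5 - 6)/(2*6))*((-20 - 58) + 24) = (81 - (-11)/(2*6))*(-78 + 24) = (81 - 1*(-11/12))*(-54) = (81 + 11/12)*(-54) = (983/12)*(-54) = -8847/2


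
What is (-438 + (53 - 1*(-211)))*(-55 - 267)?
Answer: 56028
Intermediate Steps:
(-438 + (53 - 1*(-211)))*(-55 - 267) = (-438 + (53 + 211))*(-322) = (-438 + 264)*(-322) = -174*(-322) = 56028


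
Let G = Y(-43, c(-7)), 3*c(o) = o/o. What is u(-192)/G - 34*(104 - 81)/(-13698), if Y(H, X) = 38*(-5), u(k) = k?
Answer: 694649/650655 ≈ 1.0676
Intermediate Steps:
c(o) = ⅓ (c(o) = (o/o)/3 = (⅓)*1 = ⅓)
Y(H, X) = -190
G = -190
u(-192)/G - 34*(104 - 81)/(-13698) = -192/(-190) - 34*(104 - 81)/(-13698) = -192*(-1/190) - 34*23*(-1/13698) = 96/95 - 782*(-1/13698) = 96/95 + 391/6849 = 694649/650655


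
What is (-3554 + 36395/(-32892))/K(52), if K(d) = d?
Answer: -116934563/1710384 ≈ -68.367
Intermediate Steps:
(-3554 + 36395/(-32892))/K(52) = (-3554 + 36395/(-32892))/52 = (-3554 + 36395*(-1/32892))*(1/52) = (-3554 - 36395/32892)*(1/52) = -116934563/32892*1/52 = -116934563/1710384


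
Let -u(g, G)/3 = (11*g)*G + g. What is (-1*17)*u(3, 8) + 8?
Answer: 13625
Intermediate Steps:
u(g, G) = -3*g - 33*G*g (u(g, G) = -3*((11*g)*G + g) = -3*(11*G*g + g) = -3*(g + 11*G*g) = -3*g - 33*G*g)
(-1*17)*u(3, 8) + 8 = (-1*17)*(-3*3*(1 + 11*8)) + 8 = -(-51)*3*(1 + 88) + 8 = -(-51)*3*89 + 8 = -17*(-801) + 8 = 13617 + 8 = 13625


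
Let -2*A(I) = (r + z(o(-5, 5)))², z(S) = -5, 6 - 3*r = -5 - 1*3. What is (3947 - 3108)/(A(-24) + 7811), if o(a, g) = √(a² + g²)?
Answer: 15102/140597 ≈ 0.10741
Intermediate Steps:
r = 14/3 (r = 2 - (-5 - 1*3)/3 = 2 - (-5 - 3)/3 = 2 - ⅓*(-8) = 2 + 8/3 = 14/3 ≈ 4.6667)
A(I) = -1/18 (A(I) = -(14/3 - 5)²/2 = -(-⅓)²/2 = -½*⅑ = -1/18)
(3947 - 3108)/(A(-24) + 7811) = (3947 - 3108)/(-1/18 + 7811) = 839/(140597/18) = 839*(18/140597) = 15102/140597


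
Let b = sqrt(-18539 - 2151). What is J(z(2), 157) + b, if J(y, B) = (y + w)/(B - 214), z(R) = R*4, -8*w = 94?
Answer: 5/76 + I*sqrt(20690) ≈ 0.065789 + 143.84*I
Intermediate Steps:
w = -47/4 (w = -1/8*94 = -47/4 ≈ -11.750)
b = I*sqrt(20690) (b = sqrt(-20690) = I*sqrt(20690) ≈ 143.84*I)
z(R) = 4*R
J(y, B) = (-47/4 + y)/(-214 + B) (J(y, B) = (y - 47/4)/(B - 214) = (-47/4 + y)/(-214 + B))
J(z(2), 157) + b = (-47/4 + 4*2)/(-214 + 157) + I*sqrt(20690) = (-47/4 + 8)/(-57) + I*sqrt(20690) = -1/57*(-15/4) + I*sqrt(20690) = 5/76 + I*sqrt(20690)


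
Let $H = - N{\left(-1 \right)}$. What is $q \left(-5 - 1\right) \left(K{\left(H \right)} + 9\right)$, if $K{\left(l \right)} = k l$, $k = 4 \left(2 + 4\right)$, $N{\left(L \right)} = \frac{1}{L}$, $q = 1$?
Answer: $-198$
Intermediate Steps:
$H = 1$ ($H = - \frac{1}{-1} = \left(-1\right) \left(-1\right) = 1$)
$k = 24$ ($k = 4 \cdot 6 = 24$)
$K{\left(l \right)} = 24 l$
$q \left(-5 - 1\right) \left(K{\left(H \right)} + 9\right) = 1 \left(-5 - 1\right) \left(24 \cdot 1 + 9\right) = 1 \left(-6\right) \left(24 + 9\right) = \left(-6\right) 33 = -198$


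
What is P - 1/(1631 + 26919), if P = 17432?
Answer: 497683599/28550 ≈ 17432.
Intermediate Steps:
P - 1/(1631 + 26919) = 17432 - 1/(1631 + 26919) = 17432 - 1/28550 = 497683599/28550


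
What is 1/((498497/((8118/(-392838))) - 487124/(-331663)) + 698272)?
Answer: -448740039/10511504933595323 ≈ -4.2690e-8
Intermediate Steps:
1/((498497/((8118/(-392838))) - 487124/(-331663)) + 698272) = 1/((498497/((8118*(-1/392838))) - 487124*(-1/331663)) + 698272) = 1/((498497/(-1353/65473) + 487124/331663) + 698272) = 1/((498497*(-65473/1353) + 487124/331663) + 698272) = 1/((-32638094081/1353 + 487124/331663) + 698272) = 1/(-10824847538107931/448740039 + 698272) = 1/(-10511504933595323/448740039) = -448740039/10511504933595323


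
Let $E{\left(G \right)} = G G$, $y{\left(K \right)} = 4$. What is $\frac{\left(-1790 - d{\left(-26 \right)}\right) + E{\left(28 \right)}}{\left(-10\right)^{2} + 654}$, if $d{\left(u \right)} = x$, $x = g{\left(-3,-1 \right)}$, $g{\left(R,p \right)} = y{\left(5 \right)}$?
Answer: $- \frac{505}{377} \approx -1.3395$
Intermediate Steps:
$E{\left(G \right)} = G^{2}$
$g{\left(R,p \right)} = 4$
$x = 4$
$d{\left(u \right)} = 4$
$\frac{\left(-1790 - d{\left(-26 \right)}\right) + E{\left(28 \right)}}{\left(-10\right)^{2} + 654} = \frac{\left(-1790 - 4\right) + 28^{2}}{\left(-10\right)^{2} + 654} = \frac{\left(-1790 - 4\right) + 784}{100 + 654} = \frac{-1794 + 784}{754} = \left(-1010\right) \frac{1}{754} = - \frac{505}{377}$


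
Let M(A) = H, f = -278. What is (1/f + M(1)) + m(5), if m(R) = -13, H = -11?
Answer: -6673/278 ≈ -24.004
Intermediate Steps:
M(A) = -11
(1/f + M(1)) + m(5) = (1/(-278) - 11) - 13 = (-1/278 - 11) - 13 = -3059/278 - 13 = -6673/278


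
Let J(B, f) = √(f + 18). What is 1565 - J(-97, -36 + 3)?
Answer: 1565 - I*√15 ≈ 1565.0 - 3.873*I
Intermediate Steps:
J(B, f) = √(18 + f)
1565 - J(-97, -36 + 3) = 1565 - √(18 + (-36 + 3)) = 1565 - √(18 - 33) = 1565 - √(-15) = 1565 - I*√15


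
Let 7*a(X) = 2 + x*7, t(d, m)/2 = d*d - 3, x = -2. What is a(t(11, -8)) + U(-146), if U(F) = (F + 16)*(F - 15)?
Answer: 146498/7 ≈ 20928.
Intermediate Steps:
U(F) = (-15 + F)*(16 + F) (U(F) = (16 + F)*(-15 + F) = (-15 + F)*(16 + F))
t(d, m) = -6 + 2*d² (t(d, m) = 2*(d*d - 3) = 2*(d² - 3) = 2*(-3 + d²) = -6 + 2*d²)
a(X) = -12/7 (a(X) = (2 - 2*7)/7 = (2 - 14)/7 = (⅐)*(-12) = -12/7)
a(t(11, -8)) + U(-146) = -12/7 + (-240 - 146 + (-146)²) = -12/7 + (-240 - 146 + 21316) = -12/7 + 20930 = 146498/7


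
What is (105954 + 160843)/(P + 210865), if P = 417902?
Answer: 266797/628767 ≈ 0.42432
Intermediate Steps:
(105954 + 160843)/(P + 210865) = (105954 + 160843)/(417902 + 210865) = 266797/628767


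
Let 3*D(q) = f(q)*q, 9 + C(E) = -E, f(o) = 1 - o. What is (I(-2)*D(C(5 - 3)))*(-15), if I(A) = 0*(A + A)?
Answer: 0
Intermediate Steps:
I(A) = 0 (I(A) = 0*(2*A) = 0)
C(E) = -9 - E
D(q) = q*(1 - q)/3 (D(q) = ((1 - q)*q)/3 = (q*(1 - q))/3 = q*(1 - q)/3)
(I(-2)*D(C(5 - 3)))*(-15) = (0*((-9 - (5 - 3))*(1 - (-9 - (5 - 3)))/3))*(-15) = (0*((-9 - 1*2)*(1 - (-9 - 1*2))/3))*(-15) = (0*((-9 - 2)*(1 - (-9 - 2))/3))*(-15) = (0*((1/3)*(-11)*(1 - 1*(-11))))*(-15) = (0*((1/3)*(-11)*(1 + 11)))*(-15) = (0*((1/3)*(-11)*12))*(-15) = (0*(-44))*(-15) = 0*(-15) = 0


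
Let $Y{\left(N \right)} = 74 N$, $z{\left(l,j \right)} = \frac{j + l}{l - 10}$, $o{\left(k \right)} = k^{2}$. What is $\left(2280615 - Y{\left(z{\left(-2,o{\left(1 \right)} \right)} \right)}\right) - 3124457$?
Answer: $- \frac{5063089}{6} \approx -8.4385 \cdot 10^{5}$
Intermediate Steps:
$z{\left(l,j \right)} = \frac{j + l}{-10 + l}$
$\left(2280615 - Y{\left(z{\left(-2,o{\left(1 \right)} \right)} \right)}\right) - 3124457 = \left(2280615 - 74 \frac{1^{2} - 2}{-10 - 2}\right) - 3124457 = \left(2280615 - 74 \frac{1 - 2}{-12}\right) - 3124457 = \left(2280615 - 74 \left(\left(- \frac{1}{12}\right) \left(-1\right)\right)\right) - 3124457 = \left(2280615 - 74 \cdot \frac{1}{12}\right) - 3124457 = \left(2280615 - \frac{37}{6}\right) - 3124457 = \frac{13683653}{6} - 3124457 = - \frac{5063089}{6}$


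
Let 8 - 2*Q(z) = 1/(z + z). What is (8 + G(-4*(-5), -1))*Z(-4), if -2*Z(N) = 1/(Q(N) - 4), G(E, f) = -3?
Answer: -40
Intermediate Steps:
Q(z) = 4 - 1/(4*z) (Q(z) = 4 - 1/(2*(z + z)) = 4 - 1/(2*z)/2 = 4 - 1/(4*z))
Z(N) = 2*N (Z(N) = -1/(2*((4 - 1/(4*N)) - 4)) = -(-4*N)/2 = -(-2)*N = 2*N)
(8 + G(-4*(-5), -1))*Z(-4) = (8 - 3)*(2*(-4)) = 5*(-8) = -40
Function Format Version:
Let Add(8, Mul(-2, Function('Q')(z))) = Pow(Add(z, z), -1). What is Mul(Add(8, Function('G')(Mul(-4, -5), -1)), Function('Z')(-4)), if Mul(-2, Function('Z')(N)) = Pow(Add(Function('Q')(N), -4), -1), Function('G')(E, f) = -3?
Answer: -40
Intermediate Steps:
Function('Q')(z) = Add(4, Mul(Rational(-1, 4), Pow(z, -1))) (Function('Q')(z) = Add(4, Mul(Rational(-1, 2), Pow(Add(z, z), -1))) = Add(4, Mul(Rational(-1, 2), Pow(Mul(2, z), -1))) = Add(4, Mul(Rational(-1, 2), Mul(Rational(1, 2), Pow(z, -1)))) = Add(4, Mul(Rational(-1, 4), Pow(z, -1))))
Function('Z')(N) = Mul(2, N) (Function('Z')(N) = Mul(Rational(-1, 2), Pow(Add(Add(4, Mul(Rational(-1, 4), Pow(N, -1))), -4), -1)) = Mul(Rational(-1, 2), Pow(Mul(Rational(-1, 4), Pow(N, -1)), -1)) = Mul(Rational(-1, 2), Mul(-4, N)) = Mul(2, N))
Mul(Add(8, Function('G')(Mul(-4, -5), -1)), Function('Z')(-4)) = Mul(Add(8, -3), Mul(2, -4)) = Mul(5, -8) = -40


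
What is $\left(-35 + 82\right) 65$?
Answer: $3055$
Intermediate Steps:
$\left(-35 + 82\right) 65 = 47 \cdot 65 = 3055$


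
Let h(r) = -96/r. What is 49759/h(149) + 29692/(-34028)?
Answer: -63072384745/816672 ≈ -77231.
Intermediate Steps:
49759/h(149) + 29692/(-34028) = 49759/((-96/149)) + 29692/(-34028) = 49759/((-96*1/149)) + 29692*(-1/34028) = 49759/(-96/149) - 7423/8507 = 49759*(-149/96) - 7423/8507 = -7414091/96 - 7423/8507 = -63072384745/816672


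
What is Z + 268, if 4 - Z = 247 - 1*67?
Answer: 92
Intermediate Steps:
Z = -176 (Z = 4 - (247 - 1*67) = 4 - (247 - 67) = 4 - 1*180 = 4 - 180 = -176)
Z + 268 = -176 + 268 = 92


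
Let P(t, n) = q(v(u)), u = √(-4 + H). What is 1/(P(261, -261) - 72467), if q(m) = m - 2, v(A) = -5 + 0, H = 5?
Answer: -1/72474 ≈ -1.3798e-5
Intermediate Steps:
u = 1 (u = √(-4 + 5) = √1 = 1)
v(A) = -5
q(m) = -2 + m
P(t, n) = -7 (P(t, n) = -2 - 5 = -7)
1/(P(261, -261) - 72467) = 1/(-7 - 72467) = 1/(-72474) = -1/72474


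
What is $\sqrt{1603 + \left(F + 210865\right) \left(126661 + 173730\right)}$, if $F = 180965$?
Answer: $\sqrt{117702207133} \approx 3.4308 \cdot 10^{5}$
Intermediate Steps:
$\sqrt{1603 + \left(F + 210865\right) \left(126661 + 173730\right)} = \sqrt{1603 + \left(180965 + 210865\right) \left(126661 + 173730\right)} = \sqrt{1603 + 391830 \cdot 300391} = \sqrt{1603 + 117702205530} = \sqrt{117702207133}$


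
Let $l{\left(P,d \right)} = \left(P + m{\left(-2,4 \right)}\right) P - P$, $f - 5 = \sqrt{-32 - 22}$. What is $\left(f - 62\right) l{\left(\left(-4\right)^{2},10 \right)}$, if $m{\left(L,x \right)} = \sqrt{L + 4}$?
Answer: $- 48 \left(15 + \sqrt{2}\right) \left(19 - i \sqrt{6}\right) \approx -14970.0 + 1929.9 i$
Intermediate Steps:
$m{\left(L,x \right)} = \sqrt{4 + L}$
$f = 5 + 3 i \sqrt{6}$ ($f = 5 + \sqrt{-32 - 22} = 5 + \sqrt{-54} = 5 + 3 i \sqrt{6} \approx 5.0 + 7.3485 i$)
$l{\left(P,d \right)} = - P + P \left(P + \sqrt{2}\right)$ ($l{\left(P,d \right)} = \left(P + \sqrt{4 - 2}\right) P - P = \left(P + \sqrt{2}\right) P - P = P \left(P + \sqrt{2}\right) - P = - P + P \left(P + \sqrt{2}\right)$)
$\left(f - 62\right) l{\left(\left(-4\right)^{2},10 \right)} = \left(\left(5 + 3 i \sqrt{6}\right) - 62\right) \left(-4\right)^{2} \left(-1 + \left(-4\right)^{2} + \sqrt{2}\right) = \left(-57 + 3 i \sqrt{6}\right) 16 \left(-1 + 16 + \sqrt{2}\right) = \left(-57 + 3 i \sqrt{6}\right) 16 \left(15 + \sqrt{2}\right) = \left(-57 + 3 i \sqrt{6}\right) \left(240 + 16 \sqrt{2}\right)$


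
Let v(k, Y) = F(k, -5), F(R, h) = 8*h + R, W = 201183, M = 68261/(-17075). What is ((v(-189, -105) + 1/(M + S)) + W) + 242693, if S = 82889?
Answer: 627876480553933/1415261414 ≈ 4.4365e+5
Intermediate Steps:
M = -68261/17075 (M = 68261*(-1/17075) = -68261/17075 ≈ -3.9977)
F(R, h) = R + 8*h
v(k, Y) = -40 + k (v(k, Y) = k + 8*(-5) = k - 40 = -40 + k)
((v(-189, -105) + 1/(M + S)) + W) + 242693 = (((-40 - 189) + 1/(-68261/17075 + 82889)) + 201183) + 242693 = ((-229 + 1/(1415261414/17075)) + 201183) + 242693 = ((-229 + 17075/1415261414) + 201183) + 242693 = (-324094846731/1415261414 + 201183) + 242693 = 284402442206031/1415261414 + 242693 = 627876480553933/1415261414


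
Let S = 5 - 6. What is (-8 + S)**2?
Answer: 81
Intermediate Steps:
S = -1
(-8 + S)**2 = (-8 - 1)**2 = (-9)**2 = 81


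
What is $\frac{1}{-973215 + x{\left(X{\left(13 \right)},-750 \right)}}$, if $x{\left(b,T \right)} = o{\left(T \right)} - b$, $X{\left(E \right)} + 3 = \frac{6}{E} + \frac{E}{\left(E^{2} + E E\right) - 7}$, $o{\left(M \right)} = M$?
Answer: $- \frac{4303}{4190960641} \approx -1.0267 \cdot 10^{-6}$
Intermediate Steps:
$X{\left(E \right)} = -3 + \frac{6}{E} + \frac{E}{-7 + 2 E^{2}}$ ($X{\left(E \right)} = -3 + \left(\frac{6}{E} + \frac{E}{\left(E^{2} + E E\right) - 7}\right) = -3 + \left(\frac{6}{E} + \frac{E}{\left(E^{2} + E^{2}\right) - 7}\right) = -3 + \left(\frac{6}{E} + \frac{E}{2 E^{2} - 7}\right) = -3 + \left(\frac{6}{E} + \frac{E}{-7 + 2 E^{2}}\right) = -3 + \frac{6}{E} + \frac{E}{-7 + 2 E^{2}}$)
$x{\left(b,T \right)} = T - b$
$\frac{1}{-973215 + x{\left(X{\left(13 \right)},-750 \right)}} = \frac{1}{-973215 - \left(750 + \frac{-42 - 6 \cdot 13^{3} + 13 \cdot 13^{2} + 21 \cdot 13}{13 \left(-7 + 2 \cdot 13^{2}\right)}\right)} = \frac{1}{-973215 - \left(750 + \frac{-42 - 13182 + 13 \cdot 169 + 273}{13 \left(-7 + 2 \cdot 169\right)}\right)} = \frac{1}{-973215 - \left(750 + \frac{-42 - 13182 + 2197 + 273}{13 \left(-7 + 338\right)}\right)} = \frac{1}{-973215 - \left(750 + \frac{1}{13} \cdot \frac{1}{331} \left(-10754\right)\right)} = \frac{1}{-973215 - \frac{3216496}{4303}} = \frac{1}{- \frac{4190960641}{4303}} = - \frac{4303}{4190960641}$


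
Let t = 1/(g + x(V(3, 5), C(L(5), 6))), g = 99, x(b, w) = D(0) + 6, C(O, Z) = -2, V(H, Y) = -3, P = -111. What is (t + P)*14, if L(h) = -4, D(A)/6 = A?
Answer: -23308/15 ≈ -1553.9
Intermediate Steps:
D(A) = 6*A
x(b, w) = 6 (x(b, w) = 6*0 + 6 = 0 + 6 = 6)
t = 1/105 (t = 1/(99 + 6) = 1/105 ≈ 0.0095238)
(t + P)*14 = (1/105 - 111)*14 = -11654/105*14 = -23308/15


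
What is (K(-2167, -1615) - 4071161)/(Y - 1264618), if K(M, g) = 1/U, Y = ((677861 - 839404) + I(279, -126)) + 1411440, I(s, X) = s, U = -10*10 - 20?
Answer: 488539321/1733040 ≈ 281.90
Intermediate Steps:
U = -120 (U = -100 - 20 = -120)
Y = 1250176 (Y = ((677861 - 839404) + 279) + 1411440 = (-161543 + 279) + 1411440 = -161264 + 1411440 = 1250176)
K(M, g) = -1/120 (K(M, g) = 1/(-120) = -1/120)
(K(-2167, -1615) - 4071161)/(Y - 1264618) = (-1/120 - 4071161)/(1250176 - 1264618) = -488539321/120/(-14442) = -488539321/120*(-1/14442) = 488539321/1733040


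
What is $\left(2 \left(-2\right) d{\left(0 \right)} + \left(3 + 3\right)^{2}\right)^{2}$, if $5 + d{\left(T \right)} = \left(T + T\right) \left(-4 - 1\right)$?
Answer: $3136$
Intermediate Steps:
$d{\left(T \right)} = -5 - 10 T$ ($d{\left(T \right)} = -5 + \left(T + T\right) \left(-4 - 1\right) = -5 + 2 T \left(-5\right) = -5 - 10 T$)
$\left(2 \left(-2\right) d{\left(0 \right)} + \left(3 + 3\right)^{2}\right)^{2} = \left(2 \left(-2\right) \left(-5 - 0\right) + \left(3 + 3\right)^{2}\right)^{2} = \left(- 4 \left(-5 + 0\right) + 6^{2}\right)^{2} = \left(\left(-4\right) \left(-5\right) + 36\right)^{2} = \left(20 + 36\right)^{2} = 56^{2} = 3136$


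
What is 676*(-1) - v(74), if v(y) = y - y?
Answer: -676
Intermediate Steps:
v(y) = 0
676*(-1) - v(74) = 676*(-1) - 1*0 = -676 + 0 = -676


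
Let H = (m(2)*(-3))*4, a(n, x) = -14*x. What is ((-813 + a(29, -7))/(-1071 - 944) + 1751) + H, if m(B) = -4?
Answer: 55780/31 ≈ 1799.4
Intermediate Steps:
H = 48 (H = -4*(-3)*4 = 12*4 = 48)
((-813 + a(29, -7))/(-1071 - 944) + 1751) + H = ((-813 - 14*(-7))/(-1071 - 944) + 1751) + 48 = ((-813 + 98)/(-2015) + 1751) + 48 = (-715*(-1/2015) + 1751) + 48 = (11/31 + 1751) + 48 = 54292/31 + 48 = 55780/31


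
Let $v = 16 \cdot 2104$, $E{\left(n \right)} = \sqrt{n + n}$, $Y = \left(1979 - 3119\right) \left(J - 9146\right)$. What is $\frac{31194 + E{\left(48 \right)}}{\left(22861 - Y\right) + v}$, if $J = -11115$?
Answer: $- \frac{31194}{23041015} - \frac{4 \sqrt{6}}{23041015} \approx -0.0013543$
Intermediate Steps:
$Y = 23097540$ ($Y = \left(1979 - 3119\right) \left(-11115 - 9146\right) = \left(-1140\right) \left(-20261\right) = 23097540$)
$E{\left(n \right)} = \sqrt{2} \sqrt{n}$ ($E{\left(n \right)} = \sqrt{2 n} = \sqrt{2} \sqrt{n}$)
$v = 33664$
$\frac{31194 + E{\left(48 \right)}}{\left(22861 - Y\right) + v} = \frac{31194 + \sqrt{2} \sqrt{48}}{\left(22861 - 23097540\right) + 33664} = \frac{31194 + \sqrt{2} \cdot 4 \sqrt{3}}{\left(22861 - 23097540\right) + 33664} = \frac{31194 + 4 \sqrt{6}}{-23074679 + 33664} = \frac{31194 + 4 \sqrt{6}}{-23041015} = \left(31194 + 4 \sqrt{6}\right) \left(- \frac{1}{23041015}\right) = - \frac{31194}{23041015} - \frac{4 \sqrt{6}}{23041015}$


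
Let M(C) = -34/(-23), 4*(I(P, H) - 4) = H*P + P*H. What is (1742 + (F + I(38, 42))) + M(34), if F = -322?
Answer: 51140/23 ≈ 2223.5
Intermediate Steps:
I(P, H) = 4 + H*P/2 (I(P, H) = 4 + (H*P + P*H)/4 = 4 + (H*P + H*P)/4 = 4 + (2*H*P)/4 = 4 + H*P/2)
M(C) = 34/23 (M(C) = -34*(-1/23) = 34/23)
(1742 + (F + I(38, 42))) + M(34) = (1742 + (-322 + (4 + (½)*42*38))) + 34/23 = (1742 + (-322 + (4 + 798))) + 34/23 = (1742 + (-322 + 802)) + 34/23 = (1742 + 480) + 34/23 = 2222 + 34/23 = 51140/23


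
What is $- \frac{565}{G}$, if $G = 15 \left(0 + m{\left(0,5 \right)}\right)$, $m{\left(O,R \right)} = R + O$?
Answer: $- \frac{113}{15} \approx -7.5333$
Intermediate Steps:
$m{\left(O,R \right)} = O + R$
$G = 75$ ($G = 15 \left(0 + \left(0 + 5\right)\right) = 15 \left(0 + 5\right) = 15 \cdot 5 = 75$)
$- \frac{565}{G} = - \frac{565}{75} = \left(-565\right) \frac{1}{75} = - \frac{113}{15}$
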